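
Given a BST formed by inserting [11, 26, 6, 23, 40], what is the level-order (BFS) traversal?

Tree insertion order: [11, 26, 6, 23, 40]
Tree (level-order array): [11, 6, 26, None, None, 23, 40]
BFS from the root, enqueuing left then right child of each popped node:
  queue [11] -> pop 11, enqueue [6, 26], visited so far: [11]
  queue [6, 26] -> pop 6, enqueue [none], visited so far: [11, 6]
  queue [26] -> pop 26, enqueue [23, 40], visited so far: [11, 6, 26]
  queue [23, 40] -> pop 23, enqueue [none], visited so far: [11, 6, 26, 23]
  queue [40] -> pop 40, enqueue [none], visited so far: [11, 6, 26, 23, 40]
Result: [11, 6, 26, 23, 40]


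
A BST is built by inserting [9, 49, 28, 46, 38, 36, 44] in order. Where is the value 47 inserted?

Starting tree (level order): [9, None, 49, 28, None, None, 46, 38, None, 36, 44]
Insertion path: 9 -> 49 -> 28 -> 46
Result: insert 47 as right child of 46
Final tree (level order): [9, None, 49, 28, None, None, 46, 38, 47, 36, 44]


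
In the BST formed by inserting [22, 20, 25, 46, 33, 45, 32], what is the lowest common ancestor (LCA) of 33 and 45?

Tree insertion order: [22, 20, 25, 46, 33, 45, 32]
Tree (level-order array): [22, 20, 25, None, None, None, 46, 33, None, 32, 45]
In a BST, the LCA of p=33, q=45 is the first node v on the
root-to-leaf path with p <= v <= q (go left if both < v, right if both > v).
Walk from root:
  at 22: both 33 and 45 > 22, go right
  at 25: both 33 and 45 > 25, go right
  at 46: both 33 and 45 < 46, go left
  at 33: 33 <= 33 <= 45, this is the LCA
LCA = 33


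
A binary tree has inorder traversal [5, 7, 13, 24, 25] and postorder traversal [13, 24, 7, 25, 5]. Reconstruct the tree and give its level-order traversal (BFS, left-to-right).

Inorder:   [5, 7, 13, 24, 25]
Postorder: [13, 24, 7, 25, 5]
Algorithm: postorder visits root last, so walk postorder right-to-left;
each value is the root of the current inorder slice — split it at that
value, recurse on the right subtree first, then the left.
Recursive splits:
  root=5; inorder splits into left=[], right=[7, 13, 24, 25]
  root=25; inorder splits into left=[7, 13, 24], right=[]
  root=7; inorder splits into left=[], right=[13, 24]
  root=24; inorder splits into left=[13], right=[]
  root=13; inorder splits into left=[], right=[]
Reconstructed level-order: [5, 25, 7, 24, 13]


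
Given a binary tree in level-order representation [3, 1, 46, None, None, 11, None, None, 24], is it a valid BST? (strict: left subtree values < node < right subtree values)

Level-order array: [3, 1, 46, None, None, 11, None, None, 24]
Validate using subtree bounds (lo, hi): at each node, require lo < value < hi,
then recurse left with hi=value and right with lo=value.
Preorder trace (stopping at first violation):
  at node 3 with bounds (-inf, +inf): OK
  at node 1 with bounds (-inf, 3): OK
  at node 46 with bounds (3, +inf): OK
  at node 11 with bounds (3, 46): OK
  at node 24 with bounds (11, 46): OK
No violation found at any node.
Result: Valid BST


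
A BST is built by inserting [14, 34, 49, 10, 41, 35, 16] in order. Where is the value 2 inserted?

Starting tree (level order): [14, 10, 34, None, None, 16, 49, None, None, 41, None, 35]
Insertion path: 14 -> 10
Result: insert 2 as left child of 10
Final tree (level order): [14, 10, 34, 2, None, 16, 49, None, None, None, None, 41, None, 35]


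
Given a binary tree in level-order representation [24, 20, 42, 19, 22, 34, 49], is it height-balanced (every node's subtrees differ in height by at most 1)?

Tree (level-order array): [24, 20, 42, 19, 22, 34, 49]
Definition: a tree is height-balanced if, at every node, |h(left) - h(right)| <= 1 (empty subtree has height -1).
Bottom-up per-node check:
  node 19: h_left=-1, h_right=-1, diff=0 [OK], height=0
  node 22: h_left=-1, h_right=-1, diff=0 [OK], height=0
  node 20: h_left=0, h_right=0, diff=0 [OK], height=1
  node 34: h_left=-1, h_right=-1, diff=0 [OK], height=0
  node 49: h_left=-1, h_right=-1, diff=0 [OK], height=0
  node 42: h_left=0, h_right=0, diff=0 [OK], height=1
  node 24: h_left=1, h_right=1, diff=0 [OK], height=2
All nodes satisfy the balance condition.
Result: Balanced


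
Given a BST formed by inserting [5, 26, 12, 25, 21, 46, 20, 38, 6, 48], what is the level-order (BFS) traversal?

Tree insertion order: [5, 26, 12, 25, 21, 46, 20, 38, 6, 48]
Tree (level-order array): [5, None, 26, 12, 46, 6, 25, 38, 48, None, None, 21, None, None, None, None, None, 20]
BFS from the root, enqueuing left then right child of each popped node:
  queue [5] -> pop 5, enqueue [26], visited so far: [5]
  queue [26] -> pop 26, enqueue [12, 46], visited so far: [5, 26]
  queue [12, 46] -> pop 12, enqueue [6, 25], visited so far: [5, 26, 12]
  queue [46, 6, 25] -> pop 46, enqueue [38, 48], visited so far: [5, 26, 12, 46]
  queue [6, 25, 38, 48] -> pop 6, enqueue [none], visited so far: [5, 26, 12, 46, 6]
  queue [25, 38, 48] -> pop 25, enqueue [21], visited so far: [5, 26, 12, 46, 6, 25]
  queue [38, 48, 21] -> pop 38, enqueue [none], visited so far: [5, 26, 12, 46, 6, 25, 38]
  queue [48, 21] -> pop 48, enqueue [none], visited so far: [5, 26, 12, 46, 6, 25, 38, 48]
  queue [21] -> pop 21, enqueue [20], visited so far: [5, 26, 12, 46, 6, 25, 38, 48, 21]
  queue [20] -> pop 20, enqueue [none], visited so far: [5, 26, 12, 46, 6, 25, 38, 48, 21, 20]
Result: [5, 26, 12, 46, 6, 25, 38, 48, 21, 20]


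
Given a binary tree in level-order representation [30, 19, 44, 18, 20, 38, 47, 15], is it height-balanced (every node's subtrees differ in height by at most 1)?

Tree (level-order array): [30, 19, 44, 18, 20, 38, 47, 15]
Definition: a tree is height-balanced if, at every node, |h(left) - h(right)| <= 1 (empty subtree has height -1).
Bottom-up per-node check:
  node 15: h_left=-1, h_right=-1, diff=0 [OK], height=0
  node 18: h_left=0, h_right=-1, diff=1 [OK], height=1
  node 20: h_left=-1, h_right=-1, diff=0 [OK], height=0
  node 19: h_left=1, h_right=0, diff=1 [OK], height=2
  node 38: h_left=-1, h_right=-1, diff=0 [OK], height=0
  node 47: h_left=-1, h_right=-1, diff=0 [OK], height=0
  node 44: h_left=0, h_right=0, diff=0 [OK], height=1
  node 30: h_left=2, h_right=1, diff=1 [OK], height=3
All nodes satisfy the balance condition.
Result: Balanced


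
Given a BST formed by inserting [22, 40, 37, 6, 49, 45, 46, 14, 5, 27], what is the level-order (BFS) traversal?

Tree insertion order: [22, 40, 37, 6, 49, 45, 46, 14, 5, 27]
Tree (level-order array): [22, 6, 40, 5, 14, 37, 49, None, None, None, None, 27, None, 45, None, None, None, None, 46]
BFS from the root, enqueuing left then right child of each popped node:
  queue [22] -> pop 22, enqueue [6, 40], visited so far: [22]
  queue [6, 40] -> pop 6, enqueue [5, 14], visited so far: [22, 6]
  queue [40, 5, 14] -> pop 40, enqueue [37, 49], visited so far: [22, 6, 40]
  queue [5, 14, 37, 49] -> pop 5, enqueue [none], visited so far: [22, 6, 40, 5]
  queue [14, 37, 49] -> pop 14, enqueue [none], visited so far: [22, 6, 40, 5, 14]
  queue [37, 49] -> pop 37, enqueue [27], visited so far: [22, 6, 40, 5, 14, 37]
  queue [49, 27] -> pop 49, enqueue [45], visited so far: [22, 6, 40, 5, 14, 37, 49]
  queue [27, 45] -> pop 27, enqueue [none], visited so far: [22, 6, 40, 5, 14, 37, 49, 27]
  queue [45] -> pop 45, enqueue [46], visited so far: [22, 6, 40, 5, 14, 37, 49, 27, 45]
  queue [46] -> pop 46, enqueue [none], visited so far: [22, 6, 40, 5, 14, 37, 49, 27, 45, 46]
Result: [22, 6, 40, 5, 14, 37, 49, 27, 45, 46]


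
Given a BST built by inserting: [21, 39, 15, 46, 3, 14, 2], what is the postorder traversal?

Tree insertion order: [21, 39, 15, 46, 3, 14, 2]
Tree (level-order array): [21, 15, 39, 3, None, None, 46, 2, 14]
Postorder traversal: [2, 14, 3, 15, 46, 39, 21]


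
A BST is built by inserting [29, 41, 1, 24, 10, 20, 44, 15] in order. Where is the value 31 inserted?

Starting tree (level order): [29, 1, 41, None, 24, None, 44, 10, None, None, None, None, 20, 15]
Insertion path: 29 -> 41
Result: insert 31 as left child of 41
Final tree (level order): [29, 1, 41, None, 24, 31, 44, 10, None, None, None, None, None, None, 20, 15]


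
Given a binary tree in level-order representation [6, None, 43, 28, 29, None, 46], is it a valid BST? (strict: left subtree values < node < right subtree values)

Level-order array: [6, None, 43, 28, 29, None, 46]
Validate using subtree bounds (lo, hi): at each node, require lo < value < hi,
then recurse left with hi=value and right with lo=value.
Preorder trace (stopping at first violation):
  at node 6 with bounds (-inf, +inf): OK
  at node 43 with bounds (6, +inf): OK
  at node 28 with bounds (6, 43): OK
  at node 46 with bounds (28, 43): VIOLATION
Node 46 violates its bound: not (28 < 46 < 43).
Result: Not a valid BST


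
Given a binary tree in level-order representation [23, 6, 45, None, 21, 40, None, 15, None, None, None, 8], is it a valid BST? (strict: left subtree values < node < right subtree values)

Level-order array: [23, 6, 45, None, 21, 40, None, 15, None, None, None, 8]
Validate using subtree bounds (lo, hi): at each node, require lo < value < hi,
then recurse left with hi=value and right with lo=value.
Preorder trace (stopping at first violation):
  at node 23 with bounds (-inf, +inf): OK
  at node 6 with bounds (-inf, 23): OK
  at node 21 with bounds (6, 23): OK
  at node 15 with bounds (6, 21): OK
  at node 8 with bounds (6, 15): OK
  at node 45 with bounds (23, +inf): OK
  at node 40 with bounds (23, 45): OK
No violation found at any node.
Result: Valid BST


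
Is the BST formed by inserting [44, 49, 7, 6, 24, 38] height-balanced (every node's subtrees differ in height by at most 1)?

Tree (level-order array): [44, 7, 49, 6, 24, None, None, None, None, None, 38]
Definition: a tree is height-balanced if, at every node, |h(left) - h(right)| <= 1 (empty subtree has height -1).
Bottom-up per-node check:
  node 6: h_left=-1, h_right=-1, diff=0 [OK], height=0
  node 38: h_left=-1, h_right=-1, diff=0 [OK], height=0
  node 24: h_left=-1, h_right=0, diff=1 [OK], height=1
  node 7: h_left=0, h_right=1, diff=1 [OK], height=2
  node 49: h_left=-1, h_right=-1, diff=0 [OK], height=0
  node 44: h_left=2, h_right=0, diff=2 [FAIL (|2-0|=2 > 1)], height=3
Node 44 violates the condition: |2 - 0| = 2 > 1.
Result: Not balanced


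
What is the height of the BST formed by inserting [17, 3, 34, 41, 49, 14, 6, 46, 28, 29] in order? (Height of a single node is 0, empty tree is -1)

Insertion order: [17, 3, 34, 41, 49, 14, 6, 46, 28, 29]
Tree (level-order array): [17, 3, 34, None, 14, 28, 41, 6, None, None, 29, None, 49, None, None, None, None, 46]
Compute height bottom-up (empty subtree = -1):
  height(6) = 1 + max(-1, -1) = 0
  height(14) = 1 + max(0, -1) = 1
  height(3) = 1 + max(-1, 1) = 2
  height(29) = 1 + max(-1, -1) = 0
  height(28) = 1 + max(-1, 0) = 1
  height(46) = 1 + max(-1, -1) = 0
  height(49) = 1 + max(0, -1) = 1
  height(41) = 1 + max(-1, 1) = 2
  height(34) = 1 + max(1, 2) = 3
  height(17) = 1 + max(2, 3) = 4
Height = 4


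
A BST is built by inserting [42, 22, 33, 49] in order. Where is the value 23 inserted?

Starting tree (level order): [42, 22, 49, None, 33]
Insertion path: 42 -> 22 -> 33
Result: insert 23 as left child of 33
Final tree (level order): [42, 22, 49, None, 33, None, None, 23]


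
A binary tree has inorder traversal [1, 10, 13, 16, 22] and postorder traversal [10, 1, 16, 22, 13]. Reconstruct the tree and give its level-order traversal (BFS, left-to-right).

Inorder:   [1, 10, 13, 16, 22]
Postorder: [10, 1, 16, 22, 13]
Algorithm: postorder visits root last, so walk postorder right-to-left;
each value is the root of the current inorder slice — split it at that
value, recurse on the right subtree first, then the left.
Recursive splits:
  root=13; inorder splits into left=[1, 10], right=[16, 22]
  root=22; inorder splits into left=[16], right=[]
  root=16; inorder splits into left=[], right=[]
  root=1; inorder splits into left=[], right=[10]
  root=10; inorder splits into left=[], right=[]
Reconstructed level-order: [13, 1, 22, 10, 16]


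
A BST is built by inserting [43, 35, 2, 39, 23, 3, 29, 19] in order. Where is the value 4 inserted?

Starting tree (level order): [43, 35, None, 2, 39, None, 23, None, None, 3, 29, None, 19]
Insertion path: 43 -> 35 -> 2 -> 23 -> 3 -> 19
Result: insert 4 as left child of 19
Final tree (level order): [43, 35, None, 2, 39, None, 23, None, None, 3, 29, None, 19, None, None, 4]


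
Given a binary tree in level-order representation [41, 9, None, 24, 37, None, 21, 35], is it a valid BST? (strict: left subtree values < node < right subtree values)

Level-order array: [41, 9, None, 24, 37, None, 21, 35]
Validate using subtree bounds (lo, hi): at each node, require lo < value < hi,
then recurse left with hi=value and right with lo=value.
Preorder trace (stopping at first violation):
  at node 41 with bounds (-inf, +inf): OK
  at node 9 with bounds (-inf, 41): OK
  at node 24 with bounds (-inf, 9): VIOLATION
Node 24 violates its bound: not (-inf < 24 < 9).
Result: Not a valid BST


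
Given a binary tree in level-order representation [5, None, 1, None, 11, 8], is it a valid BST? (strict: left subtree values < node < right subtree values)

Level-order array: [5, None, 1, None, 11, 8]
Validate using subtree bounds (lo, hi): at each node, require lo < value < hi,
then recurse left with hi=value and right with lo=value.
Preorder trace (stopping at first violation):
  at node 5 with bounds (-inf, +inf): OK
  at node 1 with bounds (5, +inf): VIOLATION
Node 1 violates its bound: not (5 < 1 < +inf).
Result: Not a valid BST


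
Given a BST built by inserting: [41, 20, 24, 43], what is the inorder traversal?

Tree insertion order: [41, 20, 24, 43]
Tree (level-order array): [41, 20, 43, None, 24]
Inorder traversal: [20, 24, 41, 43]


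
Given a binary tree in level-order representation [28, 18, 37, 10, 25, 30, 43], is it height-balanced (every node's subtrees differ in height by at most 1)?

Tree (level-order array): [28, 18, 37, 10, 25, 30, 43]
Definition: a tree is height-balanced if, at every node, |h(left) - h(right)| <= 1 (empty subtree has height -1).
Bottom-up per-node check:
  node 10: h_left=-1, h_right=-1, diff=0 [OK], height=0
  node 25: h_left=-1, h_right=-1, diff=0 [OK], height=0
  node 18: h_left=0, h_right=0, diff=0 [OK], height=1
  node 30: h_left=-1, h_right=-1, diff=0 [OK], height=0
  node 43: h_left=-1, h_right=-1, diff=0 [OK], height=0
  node 37: h_left=0, h_right=0, diff=0 [OK], height=1
  node 28: h_left=1, h_right=1, diff=0 [OK], height=2
All nodes satisfy the balance condition.
Result: Balanced


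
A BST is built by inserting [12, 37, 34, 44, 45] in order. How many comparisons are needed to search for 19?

Search path for 19: 12 -> 37 -> 34
Found: False
Comparisons: 3


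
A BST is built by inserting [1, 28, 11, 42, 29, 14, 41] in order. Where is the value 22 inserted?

Starting tree (level order): [1, None, 28, 11, 42, None, 14, 29, None, None, None, None, 41]
Insertion path: 1 -> 28 -> 11 -> 14
Result: insert 22 as right child of 14
Final tree (level order): [1, None, 28, 11, 42, None, 14, 29, None, None, 22, None, 41]


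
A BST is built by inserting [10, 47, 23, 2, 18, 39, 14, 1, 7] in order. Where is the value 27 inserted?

Starting tree (level order): [10, 2, 47, 1, 7, 23, None, None, None, None, None, 18, 39, 14]
Insertion path: 10 -> 47 -> 23 -> 39
Result: insert 27 as left child of 39
Final tree (level order): [10, 2, 47, 1, 7, 23, None, None, None, None, None, 18, 39, 14, None, 27]


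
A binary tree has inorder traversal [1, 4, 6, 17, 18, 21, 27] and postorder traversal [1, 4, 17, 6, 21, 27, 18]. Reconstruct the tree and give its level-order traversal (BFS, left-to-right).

Inorder:   [1, 4, 6, 17, 18, 21, 27]
Postorder: [1, 4, 17, 6, 21, 27, 18]
Algorithm: postorder visits root last, so walk postorder right-to-left;
each value is the root of the current inorder slice — split it at that
value, recurse on the right subtree first, then the left.
Recursive splits:
  root=18; inorder splits into left=[1, 4, 6, 17], right=[21, 27]
  root=27; inorder splits into left=[21], right=[]
  root=21; inorder splits into left=[], right=[]
  root=6; inorder splits into left=[1, 4], right=[17]
  root=17; inorder splits into left=[], right=[]
  root=4; inorder splits into left=[1], right=[]
  root=1; inorder splits into left=[], right=[]
Reconstructed level-order: [18, 6, 27, 4, 17, 21, 1]


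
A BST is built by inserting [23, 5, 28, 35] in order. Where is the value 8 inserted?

Starting tree (level order): [23, 5, 28, None, None, None, 35]
Insertion path: 23 -> 5
Result: insert 8 as right child of 5
Final tree (level order): [23, 5, 28, None, 8, None, 35]


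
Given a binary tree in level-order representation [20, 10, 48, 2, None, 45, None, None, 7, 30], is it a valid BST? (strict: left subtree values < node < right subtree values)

Level-order array: [20, 10, 48, 2, None, 45, None, None, 7, 30]
Validate using subtree bounds (lo, hi): at each node, require lo < value < hi,
then recurse left with hi=value and right with lo=value.
Preorder trace (stopping at first violation):
  at node 20 with bounds (-inf, +inf): OK
  at node 10 with bounds (-inf, 20): OK
  at node 2 with bounds (-inf, 10): OK
  at node 7 with bounds (2, 10): OK
  at node 48 with bounds (20, +inf): OK
  at node 45 with bounds (20, 48): OK
  at node 30 with bounds (20, 45): OK
No violation found at any node.
Result: Valid BST


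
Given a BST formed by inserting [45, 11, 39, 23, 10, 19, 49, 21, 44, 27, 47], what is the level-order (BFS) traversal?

Tree insertion order: [45, 11, 39, 23, 10, 19, 49, 21, 44, 27, 47]
Tree (level-order array): [45, 11, 49, 10, 39, 47, None, None, None, 23, 44, None, None, 19, 27, None, None, None, 21]
BFS from the root, enqueuing left then right child of each popped node:
  queue [45] -> pop 45, enqueue [11, 49], visited so far: [45]
  queue [11, 49] -> pop 11, enqueue [10, 39], visited so far: [45, 11]
  queue [49, 10, 39] -> pop 49, enqueue [47], visited so far: [45, 11, 49]
  queue [10, 39, 47] -> pop 10, enqueue [none], visited so far: [45, 11, 49, 10]
  queue [39, 47] -> pop 39, enqueue [23, 44], visited so far: [45, 11, 49, 10, 39]
  queue [47, 23, 44] -> pop 47, enqueue [none], visited so far: [45, 11, 49, 10, 39, 47]
  queue [23, 44] -> pop 23, enqueue [19, 27], visited so far: [45, 11, 49, 10, 39, 47, 23]
  queue [44, 19, 27] -> pop 44, enqueue [none], visited so far: [45, 11, 49, 10, 39, 47, 23, 44]
  queue [19, 27] -> pop 19, enqueue [21], visited so far: [45, 11, 49, 10, 39, 47, 23, 44, 19]
  queue [27, 21] -> pop 27, enqueue [none], visited so far: [45, 11, 49, 10, 39, 47, 23, 44, 19, 27]
  queue [21] -> pop 21, enqueue [none], visited so far: [45, 11, 49, 10, 39, 47, 23, 44, 19, 27, 21]
Result: [45, 11, 49, 10, 39, 47, 23, 44, 19, 27, 21]


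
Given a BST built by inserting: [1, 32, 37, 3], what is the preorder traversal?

Tree insertion order: [1, 32, 37, 3]
Tree (level-order array): [1, None, 32, 3, 37]
Preorder traversal: [1, 32, 3, 37]


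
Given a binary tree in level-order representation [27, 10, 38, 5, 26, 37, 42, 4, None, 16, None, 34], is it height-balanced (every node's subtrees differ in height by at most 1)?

Tree (level-order array): [27, 10, 38, 5, 26, 37, 42, 4, None, 16, None, 34]
Definition: a tree is height-balanced if, at every node, |h(left) - h(right)| <= 1 (empty subtree has height -1).
Bottom-up per-node check:
  node 4: h_left=-1, h_right=-1, diff=0 [OK], height=0
  node 5: h_left=0, h_right=-1, diff=1 [OK], height=1
  node 16: h_left=-1, h_right=-1, diff=0 [OK], height=0
  node 26: h_left=0, h_right=-1, diff=1 [OK], height=1
  node 10: h_left=1, h_right=1, diff=0 [OK], height=2
  node 34: h_left=-1, h_right=-1, diff=0 [OK], height=0
  node 37: h_left=0, h_right=-1, diff=1 [OK], height=1
  node 42: h_left=-1, h_right=-1, diff=0 [OK], height=0
  node 38: h_left=1, h_right=0, diff=1 [OK], height=2
  node 27: h_left=2, h_right=2, diff=0 [OK], height=3
All nodes satisfy the balance condition.
Result: Balanced


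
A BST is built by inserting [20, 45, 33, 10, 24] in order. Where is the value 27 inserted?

Starting tree (level order): [20, 10, 45, None, None, 33, None, 24]
Insertion path: 20 -> 45 -> 33 -> 24
Result: insert 27 as right child of 24
Final tree (level order): [20, 10, 45, None, None, 33, None, 24, None, None, 27]


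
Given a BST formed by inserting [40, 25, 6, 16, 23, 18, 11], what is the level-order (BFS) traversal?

Tree insertion order: [40, 25, 6, 16, 23, 18, 11]
Tree (level-order array): [40, 25, None, 6, None, None, 16, 11, 23, None, None, 18]
BFS from the root, enqueuing left then right child of each popped node:
  queue [40] -> pop 40, enqueue [25], visited so far: [40]
  queue [25] -> pop 25, enqueue [6], visited so far: [40, 25]
  queue [6] -> pop 6, enqueue [16], visited so far: [40, 25, 6]
  queue [16] -> pop 16, enqueue [11, 23], visited so far: [40, 25, 6, 16]
  queue [11, 23] -> pop 11, enqueue [none], visited so far: [40, 25, 6, 16, 11]
  queue [23] -> pop 23, enqueue [18], visited so far: [40, 25, 6, 16, 11, 23]
  queue [18] -> pop 18, enqueue [none], visited so far: [40, 25, 6, 16, 11, 23, 18]
Result: [40, 25, 6, 16, 11, 23, 18]


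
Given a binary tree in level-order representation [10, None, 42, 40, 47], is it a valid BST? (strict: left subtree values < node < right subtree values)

Level-order array: [10, None, 42, 40, 47]
Validate using subtree bounds (lo, hi): at each node, require lo < value < hi,
then recurse left with hi=value and right with lo=value.
Preorder trace (stopping at first violation):
  at node 10 with bounds (-inf, +inf): OK
  at node 42 with bounds (10, +inf): OK
  at node 40 with bounds (10, 42): OK
  at node 47 with bounds (42, +inf): OK
No violation found at any node.
Result: Valid BST


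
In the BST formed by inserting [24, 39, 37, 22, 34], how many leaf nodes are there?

Tree built from: [24, 39, 37, 22, 34]
Tree (level-order array): [24, 22, 39, None, None, 37, None, 34]
Rule: A leaf has 0 children.
Per-node child counts:
  node 24: 2 child(ren)
  node 22: 0 child(ren)
  node 39: 1 child(ren)
  node 37: 1 child(ren)
  node 34: 0 child(ren)
Matching nodes: [22, 34]
Count of leaf nodes: 2


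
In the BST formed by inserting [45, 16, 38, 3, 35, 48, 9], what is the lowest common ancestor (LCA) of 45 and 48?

Tree insertion order: [45, 16, 38, 3, 35, 48, 9]
Tree (level-order array): [45, 16, 48, 3, 38, None, None, None, 9, 35]
In a BST, the LCA of p=45, q=48 is the first node v on the
root-to-leaf path with p <= v <= q (go left if both < v, right if both > v).
Walk from root:
  at 45: 45 <= 45 <= 48, this is the LCA
LCA = 45


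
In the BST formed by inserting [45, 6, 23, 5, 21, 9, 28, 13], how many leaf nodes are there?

Tree built from: [45, 6, 23, 5, 21, 9, 28, 13]
Tree (level-order array): [45, 6, None, 5, 23, None, None, 21, 28, 9, None, None, None, None, 13]
Rule: A leaf has 0 children.
Per-node child counts:
  node 45: 1 child(ren)
  node 6: 2 child(ren)
  node 5: 0 child(ren)
  node 23: 2 child(ren)
  node 21: 1 child(ren)
  node 9: 1 child(ren)
  node 13: 0 child(ren)
  node 28: 0 child(ren)
Matching nodes: [5, 13, 28]
Count of leaf nodes: 3


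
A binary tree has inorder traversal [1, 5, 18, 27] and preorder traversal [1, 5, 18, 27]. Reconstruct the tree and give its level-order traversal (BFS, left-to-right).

Inorder:  [1, 5, 18, 27]
Preorder: [1, 5, 18, 27]
Algorithm: preorder visits root first, so consume preorder in order;
for each root, split the current inorder slice at that value into
left-subtree inorder and right-subtree inorder, then recurse.
Recursive splits:
  root=1; inorder splits into left=[], right=[5, 18, 27]
  root=5; inorder splits into left=[], right=[18, 27]
  root=18; inorder splits into left=[], right=[27]
  root=27; inorder splits into left=[], right=[]
Reconstructed level-order: [1, 5, 18, 27]


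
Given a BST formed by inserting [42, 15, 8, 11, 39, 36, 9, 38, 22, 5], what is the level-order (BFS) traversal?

Tree insertion order: [42, 15, 8, 11, 39, 36, 9, 38, 22, 5]
Tree (level-order array): [42, 15, None, 8, 39, 5, 11, 36, None, None, None, 9, None, 22, 38]
BFS from the root, enqueuing left then right child of each popped node:
  queue [42] -> pop 42, enqueue [15], visited so far: [42]
  queue [15] -> pop 15, enqueue [8, 39], visited so far: [42, 15]
  queue [8, 39] -> pop 8, enqueue [5, 11], visited so far: [42, 15, 8]
  queue [39, 5, 11] -> pop 39, enqueue [36], visited so far: [42, 15, 8, 39]
  queue [5, 11, 36] -> pop 5, enqueue [none], visited so far: [42, 15, 8, 39, 5]
  queue [11, 36] -> pop 11, enqueue [9], visited so far: [42, 15, 8, 39, 5, 11]
  queue [36, 9] -> pop 36, enqueue [22, 38], visited so far: [42, 15, 8, 39, 5, 11, 36]
  queue [9, 22, 38] -> pop 9, enqueue [none], visited so far: [42, 15, 8, 39, 5, 11, 36, 9]
  queue [22, 38] -> pop 22, enqueue [none], visited so far: [42, 15, 8, 39, 5, 11, 36, 9, 22]
  queue [38] -> pop 38, enqueue [none], visited so far: [42, 15, 8, 39, 5, 11, 36, 9, 22, 38]
Result: [42, 15, 8, 39, 5, 11, 36, 9, 22, 38]


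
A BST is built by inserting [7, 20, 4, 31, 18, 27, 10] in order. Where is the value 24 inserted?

Starting tree (level order): [7, 4, 20, None, None, 18, 31, 10, None, 27]
Insertion path: 7 -> 20 -> 31 -> 27
Result: insert 24 as left child of 27
Final tree (level order): [7, 4, 20, None, None, 18, 31, 10, None, 27, None, None, None, 24]


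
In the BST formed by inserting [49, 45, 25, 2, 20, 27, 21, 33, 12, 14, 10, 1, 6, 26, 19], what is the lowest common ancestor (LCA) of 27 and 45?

Tree insertion order: [49, 45, 25, 2, 20, 27, 21, 33, 12, 14, 10, 1, 6, 26, 19]
Tree (level-order array): [49, 45, None, 25, None, 2, 27, 1, 20, 26, 33, None, None, 12, 21, None, None, None, None, 10, 14, None, None, 6, None, None, 19]
In a BST, the LCA of p=27, q=45 is the first node v on the
root-to-leaf path with p <= v <= q (go left if both < v, right if both > v).
Walk from root:
  at 49: both 27 and 45 < 49, go left
  at 45: 27 <= 45 <= 45, this is the LCA
LCA = 45


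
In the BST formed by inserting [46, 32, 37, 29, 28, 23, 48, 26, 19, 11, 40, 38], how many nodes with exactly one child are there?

Tree built from: [46, 32, 37, 29, 28, 23, 48, 26, 19, 11, 40, 38]
Tree (level-order array): [46, 32, 48, 29, 37, None, None, 28, None, None, 40, 23, None, 38, None, 19, 26, None, None, 11]
Rule: These are nodes with exactly 1 non-null child.
Per-node child counts:
  node 46: 2 child(ren)
  node 32: 2 child(ren)
  node 29: 1 child(ren)
  node 28: 1 child(ren)
  node 23: 2 child(ren)
  node 19: 1 child(ren)
  node 11: 0 child(ren)
  node 26: 0 child(ren)
  node 37: 1 child(ren)
  node 40: 1 child(ren)
  node 38: 0 child(ren)
  node 48: 0 child(ren)
Matching nodes: [29, 28, 19, 37, 40]
Count of nodes with exactly one child: 5


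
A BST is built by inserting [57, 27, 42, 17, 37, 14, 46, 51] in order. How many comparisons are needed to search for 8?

Search path for 8: 57 -> 27 -> 17 -> 14
Found: False
Comparisons: 4


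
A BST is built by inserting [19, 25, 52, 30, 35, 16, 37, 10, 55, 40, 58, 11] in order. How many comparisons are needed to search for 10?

Search path for 10: 19 -> 16 -> 10
Found: True
Comparisons: 3


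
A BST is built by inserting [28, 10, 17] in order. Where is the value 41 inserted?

Starting tree (level order): [28, 10, None, None, 17]
Insertion path: 28
Result: insert 41 as right child of 28
Final tree (level order): [28, 10, 41, None, 17]


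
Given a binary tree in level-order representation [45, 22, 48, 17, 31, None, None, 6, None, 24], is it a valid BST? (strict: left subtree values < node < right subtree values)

Level-order array: [45, 22, 48, 17, 31, None, None, 6, None, 24]
Validate using subtree bounds (lo, hi): at each node, require lo < value < hi,
then recurse left with hi=value and right with lo=value.
Preorder trace (stopping at first violation):
  at node 45 with bounds (-inf, +inf): OK
  at node 22 with bounds (-inf, 45): OK
  at node 17 with bounds (-inf, 22): OK
  at node 6 with bounds (-inf, 17): OK
  at node 31 with bounds (22, 45): OK
  at node 24 with bounds (22, 31): OK
  at node 48 with bounds (45, +inf): OK
No violation found at any node.
Result: Valid BST


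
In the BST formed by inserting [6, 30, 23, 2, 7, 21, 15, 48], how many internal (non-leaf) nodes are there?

Tree built from: [6, 30, 23, 2, 7, 21, 15, 48]
Tree (level-order array): [6, 2, 30, None, None, 23, 48, 7, None, None, None, None, 21, 15]
Rule: An internal node has at least one child.
Per-node child counts:
  node 6: 2 child(ren)
  node 2: 0 child(ren)
  node 30: 2 child(ren)
  node 23: 1 child(ren)
  node 7: 1 child(ren)
  node 21: 1 child(ren)
  node 15: 0 child(ren)
  node 48: 0 child(ren)
Matching nodes: [6, 30, 23, 7, 21]
Count of internal (non-leaf) nodes: 5


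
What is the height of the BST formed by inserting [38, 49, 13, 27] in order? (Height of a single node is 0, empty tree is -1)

Insertion order: [38, 49, 13, 27]
Tree (level-order array): [38, 13, 49, None, 27]
Compute height bottom-up (empty subtree = -1):
  height(27) = 1 + max(-1, -1) = 0
  height(13) = 1 + max(-1, 0) = 1
  height(49) = 1 + max(-1, -1) = 0
  height(38) = 1 + max(1, 0) = 2
Height = 2


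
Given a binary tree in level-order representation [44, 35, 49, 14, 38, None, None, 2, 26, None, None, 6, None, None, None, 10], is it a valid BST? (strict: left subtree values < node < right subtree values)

Level-order array: [44, 35, 49, 14, 38, None, None, 2, 26, None, None, 6, None, None, None, 10]
Validate using subtree bounds (lo, hi): at each node, require lo < value < hi,
then recurse left with hi=value and right with lo=value.
Preorder trace (stopping at first violation):
  at node 44 with bounds (-inf, +inf): OK
  at node 35 with bounds (-inf, 44): OK
  at node 14 with bounds (-inf, 35): OK
  at node 2 with bounds (-inf, 14): OK
  at node 6 with bounds (-inf, 2): VIOLATION
Node 6 violates its bound: not (-inf < 6 < 2).
Result: Not a valid BST


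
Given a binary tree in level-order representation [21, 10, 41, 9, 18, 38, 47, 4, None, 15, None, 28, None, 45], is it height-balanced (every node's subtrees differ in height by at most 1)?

Tree (level-order array): [21, 10, 41, 9, 18, 38, 47, 4, None, 15, None, 28, None, 45]
Definition: a tree is height-balanced if, at every node, |h(left) - h(right)| <= 1 (empty subtree has height -1).
Bottom-up per-node check:
  node 4: h_left=-1, h_right=-1, diff=0 [OK], height=0
  node 9: h_left=0, h_right=-1, diff=1 [OK], height=1
  node 15: h_left=-1, h_right=-1, diff=0 [OK], height=0
  node 18: h_left=0, h_right=-1, diff=1 [OK], height=1
  node 10: h_left=1, h_right=1, diff=0 [OK], height=2
  node 28: h_left=-1, h_right=-1, diff=0 [OK], height=0
  node 38: h_left=0, h_right=-1, diff=1 [OK], height=1
  node 45: h_left=-1, h_right=-1, diff=0 [OK], height=0
  node 47: h_left=0, h_right=-1, diff=1 [OK], height=1
  node 41: h_left=1, h_right=1, diff=0 [OK], height=2
  node 21: h_left=2, h_right=2, diff=0 [OK], height=3
All nodes satisfy the balance condition.
Result: Balanced


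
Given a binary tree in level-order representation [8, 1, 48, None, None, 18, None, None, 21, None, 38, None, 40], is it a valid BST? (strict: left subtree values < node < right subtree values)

Level-order array: [8, 1, 48, None, None, 18, None, None, 21, None, 38, None, 40]
Validate using subtree bounds (lo, hi): at each node, require lo < value < hi,
then recurse left with hi=value and right with lo=value.
Preorder trace (stopping at first violation):
  at node 8 with bounds (-inf, +inf): OK
  at node 1 with bounds (-inf, 8): OK
  at node 48 with bounds (8, +inf): OK
  at node 18 with bounds (8, 48): OK
  at node 21 with bounds (18, 48): OK
  at node 38 with bounds (21, 48): OK
  at node 40 with bounds (38, 48): OK
No violation found at any node.
Result: Valid BST


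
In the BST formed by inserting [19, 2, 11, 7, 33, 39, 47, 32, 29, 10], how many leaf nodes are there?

Tree built from: [19, 2, 11, 7, 33, 39, 47, 32, 29, 10]
Tree (level-order array): [19, 2, 33, None, 11, 32, 39, 7, None, 29, None, None, 47, None, 10]
Rule: A leaf has 0 children.
Per-node child counts:
  node 19: 2 child(ren)
  node 2: 1 child(ren)
  node 11: 1 child(ren)
  node 7: 1 child(ren)
  node 10: 0 child(ren)
  node 33: 2 child(ren)
  node 32: 1 child(ren)
  node 29: 0 child(ren)
  node 39: 1 child(ren)
  node 47: 0 child(ren)
Matching nodes: [10, 29, 47]
Count of leaf nodes: 3


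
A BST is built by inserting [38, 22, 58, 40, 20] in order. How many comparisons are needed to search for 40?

Search path for 40: 38 -> 58 -> 40
Found: True
Comparisons: 3


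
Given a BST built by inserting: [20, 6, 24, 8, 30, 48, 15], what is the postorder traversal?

Tree insertion order: [20, 6, 24, 8, 30, 48, 15]
Tree (level-order array): [20, 6, 24, None, 8, None, 30, None, 15, None, 48]
Postorder traversal: [15, 8, 6, 48, 30, 24, 20]


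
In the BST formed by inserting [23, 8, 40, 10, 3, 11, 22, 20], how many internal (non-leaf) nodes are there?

Tree built from: [23, 8, 40, 10, 3, 11, 22, 20]
Tree (level-order array): [23, 8, 40, 3, 10, None, None, None, None, None, 11, None, 22, 20]
Rule: An internal node has at least one child.
Per-node child counts:
  node 23: 2 child(ren)
  node 8: 2 child(ren)
  node 3: 0 child(ren)
  node 10: 1 child(ren)
  node 11: 1 child(ren)
  node 22: 1 child(ren)
  node 20: 0 child(ren)
  node 40: 0 child(ren)
Matching nodes: [23, 8, 10, 11, 22]
Count of internal (non-leaf) nodes: 5


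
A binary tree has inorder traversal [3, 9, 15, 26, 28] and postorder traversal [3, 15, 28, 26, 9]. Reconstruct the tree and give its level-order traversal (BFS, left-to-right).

Inorder:   [3, 9, 15, 26, 28]
Postorder: [3, 15, 28, 26, 9]
Algorithm: postorder visits root last, so walk postorder right-to-left;
each value is the root of the current inorder slice — split it at that
value, recurse on the right subtree first, then the left.
Recursive splits:
  root=9; inorder splits into left=[3], right=[15, 26, 28]
  root=26; inorder splits into left=[15], right=[28]
  root=28; inorder splits into left=[], right=[]
  root=15; inorder splits into left=[], right=[]
  root=3; inorder splits into left=[], right=[]
Reconstructed level-order: [9, 3, 26, 15, 28]


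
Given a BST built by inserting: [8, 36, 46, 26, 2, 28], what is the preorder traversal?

Tree insertion order: [8, 36, 46, 26, 2, 28]
Tree (level-order array): [8, 2, 36, None, None, 26, 46, None, 28]
Preorder traversal: [8, 2, 36, 26, 28, 46]


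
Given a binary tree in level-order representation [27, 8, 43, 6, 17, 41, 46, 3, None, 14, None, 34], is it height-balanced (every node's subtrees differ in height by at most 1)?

Tree (level-order array): [27, 8, 43, 6, 17, 41, 46, 3, None, 14, None, 34]
Definition: a tree is height-balanced if, at every node, |h(left) - h(right)| <= 1 (empty subtree has height -1).
Bottom-up per-node check:
  node 3: h_left=-1, h_right=-1, diff=0 [OK], height=0
  node 6: h_left=0, h_right=-1, diff=1 [OK], height=1
  node 14: h_left=-1, h_right=-1, diff=0 [OK], height=0
  node 17: h_left=0, h_right=-1, diff=1 [OK], height=1
  node 8: h_left=1, h_right=1, diff=0 [OK], height=2
  node 34: h_left=-1, h_right=-1, diff=0 [OK], height=0
  node 41: h_left=0, h_right=-1, diff=1 [OK], height=1
  node 46: h_left=-1, h_right=-1, diff=0 [OK], height=0
  node 43: h_left=1, h_right=0, diff=1 [OK], height=2
  node 27: h_left=2, h_right=2, diff=0 [OK], height=3
All nodes satisfy the balance condition.
Result: Balanced


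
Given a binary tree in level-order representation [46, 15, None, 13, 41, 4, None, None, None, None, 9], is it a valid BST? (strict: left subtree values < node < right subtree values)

Level-order array: [46, 15, None, 13, 41, 4, None, None, None, None, 9]
Validate using subtree bounds (lo, hi): at each node, require lo < value < hi,
then recurse left with hi=value and right with lo=value.
Preorder trace (stopping at first violation):
  at node 46 with bounds (-inf, +inf): OK
  at node 15 with bounds (-inf, 46): OK
  at node 13 with bounds (-inf, 15): OK
  at node 4 with bounds (-inf, 13): OK
  at node 9 with bounds (4, 13): OK
  at node 41 with bounds (15, 46): OK
No violation found at any node.
Result: Valid BST


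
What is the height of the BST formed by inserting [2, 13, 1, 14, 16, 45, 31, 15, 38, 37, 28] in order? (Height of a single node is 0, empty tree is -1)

Insertion order: [2, 13, 1, 14, 16, 45, 31, 15, 38, 37, 28]
Tree (level-order array): [2, 1, 13, None, None, None, 14, None, 16, 15, 45, None, None, 31, None, 28, 38, None, None, 37]
Compute height bottom-up (empty subtree = -1):
  height(1) = 1 + max(-1, -1) = 0
  height(15) = 1 + max(-1, -1) = 0
  height(28) = 1 + max(-1, -1) = 0
  height(37) = 1 + max(-1, -1) = 0
  height(38) = 1 + max(0, -1) = 1
  height(31) = 1 + max(0, 1) = 2
  height(45) = 1 + max(2, -1) = 3
  height(16) = 1 + max(0, 3) = 4
  height(14) = 1 + max(-1, 4) = 5
  height(13) = 1 + max(-1, 5) = 6
  height(2) = 1 + max(0, 6) = 7
Height = 7


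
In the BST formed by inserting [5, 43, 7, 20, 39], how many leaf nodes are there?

Tree built from: [5, 43, 7, 20, 39]
Tree (level-order array): [5, None, 43, 7, None, None, 20, None, 39]
Rule: A leaf has 0 children.
Per-node child counts:
  node 5: 1 child(ren)
  node 43: 1 child(ren)
  node 7: 1 child(ren)
  node 20: 1 child(ren)
  node 39: 0 child(ren)
Matching nodes: [39]
Count of leaf nodes: 1


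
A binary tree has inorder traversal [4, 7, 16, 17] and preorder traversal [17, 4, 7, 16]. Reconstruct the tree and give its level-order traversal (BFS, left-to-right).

Inorder:  [4, 7, 16, 17]
Preorder: [17, 4, 7, 16]
Algorithm: preorder visits root first, so consume preorder in order;
for each root, split the current inorder slice at that value into
left-subtree inorder and right-subtree inorder, then recurse.
Recursive splits:
  root=17; inorder splits into left=[4, 7, 16], right=[]
  root=4; inorder splits into left=[], right=[7, 16]
  root=7; inorder splits into left=[], right=[16]
  root=16; inorder splits into left=[], right=[]
Reconstructed level-order: [17, 4, 7, 16]


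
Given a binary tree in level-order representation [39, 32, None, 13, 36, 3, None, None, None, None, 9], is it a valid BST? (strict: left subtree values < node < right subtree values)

Level-order array: [39, 32, None, 13, 36, 3, None, None, None, None, 9]
Validate using subtree bounds (lo, hi): at each node, require lo < value < hi,
then recurse left with hi=value and right with lo=value.
Preorder trace (stopping at first violation):
  at node 39 with bounds (-inf, +inf): OK
  at node 32 with bounds (-inf, 39): OK
  at node 13 with bounds (-inf, 32): OK
  at node 3 with bounds (-inf, 13): OK
  at node 9 with bounds (3, 13): OK
  at node 36 with bounds (32, 39): OK
No violation found at any node.
Result: Valid BST


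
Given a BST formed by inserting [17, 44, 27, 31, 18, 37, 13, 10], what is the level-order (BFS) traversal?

Tree insertion order: [17, 44, 27, 31, 18, 37, 13, 10]
Tree (level-order array): [17, 13, 44, 10, None, 27, None, None, None, 18, 31, None, None, None, 37]
BFS from the root, enqueuing left then right child of each popped node:
  queue [17] -> pop 17, enqueue [13, 44], visited so far: [17]
  queue [13, 44] -> pop 13, enqueue [10], visited so far: [17, 13]
  queue [44, 10] -> pop 44, enqueue [27], visited so far: [17, 13, 44]
  queue [10, 27] -> pop 10, enqueue [none], visited so far: [17, 13, 44, 10]
  queue [27] -> pop 27, enqueue [18, 31], visited so far: [17, 13, 44, 10, 27]
  queue [18, 31] -> pop 18, enqueue [none], visited so far: [17, 13, 44, 10, 27, 18]
  queue [31] -> pop 31, enqueue [37], visited so far: [17, 13, 44, 10, 27, 18, 31]
  queue [37] -> pop 37, enqueue [none], visited so far: [17, 13, 44, 10, 27, 18, 31, 37]
Result: [17, 13, 44, 10, 27, 18, 31, 37]


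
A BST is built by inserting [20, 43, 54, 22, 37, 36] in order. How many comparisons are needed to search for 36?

Search path for 36: 20 -> 43 -> 22 -> 37 -> 36
Found: True
Comparisons: 5


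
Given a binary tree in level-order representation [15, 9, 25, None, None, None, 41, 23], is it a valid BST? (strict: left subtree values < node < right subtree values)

Level-order array: [15, 9, 25, None, None, None, 41, 23]
Validate using subtree bounds (lo, hi): at each node, require lo < value < hi,
then recurse left with hi=value and right with lo=value.
Preorder trace (stopping at first violation):
  at node 15 with bounds (-inf, +inf): OK
  at node 9 with bounds (-inf, 15): OK
  at node 25 with bounds (15, +inf): OK
  at node 41 with bounds (25, +inf): OK
  at node 23 with bounds (25, 41): VIOLATION
Node 23 violates its bound: not (25 < 23 < 41).
Result: Not a valid BST
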